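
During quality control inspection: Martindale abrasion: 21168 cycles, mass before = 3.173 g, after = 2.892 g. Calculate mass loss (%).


Formula: Mass loss% = ((m_before - m_after) / m_before) * 100
Step 1: Mass loss = 3.173 - 2.892 = 0.281 g
Step 2: Ratio = 0.281 / 3.173 = 0.0885597
Step 3: Mass loss% = 0.0885597 * 100 = 8.85597% ≈ 8.86%

8.86%


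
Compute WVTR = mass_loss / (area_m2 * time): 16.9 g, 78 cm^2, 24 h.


Formula: WVTR = mass_loss / (area * time)
Step 1: Convert area: 78 cm^2 = 0.0078 m^2
Step 2: WVTR = 16.9 g / (0.0078 m^2 * 24 h)
Step 3: WVTR = 16.9 / 0.1872 = 90.3 g/m^2/h

90.3 g/m^2/h


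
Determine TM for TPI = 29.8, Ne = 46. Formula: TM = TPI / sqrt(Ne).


Formula: TM = TPI / sqrt(Ne)
Step 1: sqrt(Ne) = sqrt(46) = 6.7823
Step 2: TM = 29.8 / 6.7823 = 4.39

4.39 TM


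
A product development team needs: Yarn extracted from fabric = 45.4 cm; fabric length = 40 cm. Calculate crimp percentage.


Formula: Crimp% = ((L_yarn - L_fabric) / L_fabric) * 100
Step 1: Extension = 45.4 - 40 = 5.4 cm
Step 2: Crimp% = (5.4 / 40) * 100
Step 3: Crimp% = 0.135 * 100 = 13.5%

13.5%


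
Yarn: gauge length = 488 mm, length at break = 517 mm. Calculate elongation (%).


Formula: Elongation (%) = ((L_break - L0) / L0) * 100
Step 1: Extension = 517 - 488 = 29 mm
Step 2: Elongation = (29 / 488) * 100
Step 3: Elongation = 0.059426 * 100 = 5.9426% ≈ 5.9%

5.9%


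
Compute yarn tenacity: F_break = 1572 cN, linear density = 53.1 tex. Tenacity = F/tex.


Formula: Tenacity = Breaking force / Linear density
Tenacity = 1572 cN / 53.1 tex
Tenacity = 29.60 cN/tex

29.60 cN/tex


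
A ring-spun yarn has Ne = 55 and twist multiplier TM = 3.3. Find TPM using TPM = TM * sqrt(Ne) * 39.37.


Formula: TPM = TM * sqrt(Ne) * 39.37
Step 1: sqrt(Ne) = sqrt(55) = 7.4162
Step 2: TM * sqrt(Ne) = 3.3 * 7.4162 = 24.4735
Step 3: TPM = 24.4735 * 39.37 = 964 twists/m

964 twists/m


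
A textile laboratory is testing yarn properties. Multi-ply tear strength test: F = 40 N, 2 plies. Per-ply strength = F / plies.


Formula: Per-ply strength = Total force / Number of plies
Per-ply = 40 N / 2
Per-ply = 20 N

20 N


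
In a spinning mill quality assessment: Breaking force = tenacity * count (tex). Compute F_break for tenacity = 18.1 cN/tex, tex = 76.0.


Formula: Breaking force = Tenacity * Linear density
F = 18.1 cN/tex * 76.0 tex
F = 1375.60 cN

1375.60 cN


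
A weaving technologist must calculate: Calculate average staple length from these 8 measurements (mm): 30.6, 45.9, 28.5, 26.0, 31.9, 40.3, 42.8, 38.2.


Formula: Mean = sum of lengths / count
Sum = 30.6 + 45.9 + 28.5 + 26.0 + 31.9 + 40.3 + 42.8 + 38.2
Sum = 284.2 mm
Mean = 284.2 / 8 = 35.53 mm

35.53 mm


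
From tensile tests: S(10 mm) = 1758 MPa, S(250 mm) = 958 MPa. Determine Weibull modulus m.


Formula: m = ln(L1/L2) / ln(S2/S1)
Step 1: ln(L1/L2) = ln(10/250) = -3.21888
Step 2: S2/S1 = 958/1758 = 0.54494
Step 3: ln(S2/S1) = ln(0.54494) = -0.60708
Step 4: m = -3.21888 / -0.60708 = 5.30

5.30 (Weibull m)


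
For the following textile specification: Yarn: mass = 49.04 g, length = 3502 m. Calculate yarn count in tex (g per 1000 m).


Formula: Tex = (mass_g / length_m) * 1000
Substituting: Tex = (49.04 / 3502) * 1000
Intermediate: 49.04 / 3502 = 0.01400343 g/m
Tex = 0.01400343 * 1000 = 14.00 tex

14.00 tex


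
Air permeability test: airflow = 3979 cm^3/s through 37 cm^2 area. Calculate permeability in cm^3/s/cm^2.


Formula: Air Permeability = Airflow / Test Area
AP = 3979 cm^3/s / 37 cm^2
AP = 107.5 cm^3/s/cm^2

107.5 cm^3/s/cm^2


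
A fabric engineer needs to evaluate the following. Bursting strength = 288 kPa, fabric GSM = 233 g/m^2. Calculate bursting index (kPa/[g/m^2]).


Formula: Bursting Index = Bursting Strength / Fabric GSM
BI = 288 kPa / 233 g/m^2
BI = 1.236 kPa/(g/m^2)

1.236 kPa/(g/m^2)


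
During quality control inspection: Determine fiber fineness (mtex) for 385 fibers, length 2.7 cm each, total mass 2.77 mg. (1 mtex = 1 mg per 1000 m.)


Formula: fineness (mtex) = mass (mg) / total length (km) = (mass_mg / total_length_m) * 1000
Step 1: Convert fiber length: 2.7 cm = 0.027 m
Step 2: Total fiber length = 385 * 0.027 = 10.395 m
Step 3: Linear density = 2.77 mg / 10.395 m = 0.2665 mg/m
Step 4: fineness = 0.2665 * 1000 = 266.5 mtex

266.5 mtex


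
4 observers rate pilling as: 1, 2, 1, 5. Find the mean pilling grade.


Formula: Mean = sum / count
Sum = 1 + 2 + 1 + 5 = 9
Mean = 9 / 4 = 2.3

2.3


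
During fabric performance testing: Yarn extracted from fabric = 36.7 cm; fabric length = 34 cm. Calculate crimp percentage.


Formula: Crimp% = ((L_yarn - L_fabric) / L_fabric) * 100
Step 1: Extension = 36.7 - 34 = 2.7 cm
Step 2: Crimp% = (2.7 / 34) * 100
Step 3: Crimp% = 0.079412 * 100 = 7.9412% ≈ 7.9%

7.9%


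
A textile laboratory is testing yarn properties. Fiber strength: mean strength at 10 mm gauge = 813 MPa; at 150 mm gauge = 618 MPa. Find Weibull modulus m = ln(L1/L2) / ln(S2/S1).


Formula: m = ln(L1/L2) / ln(S2/S1)
Step 1: ln(L1/L2) = ln(10/150) = -2.70805
Step 2: S2/S1 = 618/813 = 0.76015
Step 3: ln(S2/S1) = ln(0.76015) = -0.27424
Step 4: m = -2.70805 / -0.27424 = 9.87

9.87 (Weibull m)


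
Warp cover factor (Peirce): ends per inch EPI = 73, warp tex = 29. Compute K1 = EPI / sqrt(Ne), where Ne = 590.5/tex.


Formula: K1 = EPI / sqrt(Ne), with Ne = 590.5 / tex_warp
Step 1: Ne = 590.5 / 29 = 20.362
Step 2: sqrt(Ne) = sqrt(20.362) = 4.5124
Step 3: K1 = 73 / 4.5124 = 16.2

16.2


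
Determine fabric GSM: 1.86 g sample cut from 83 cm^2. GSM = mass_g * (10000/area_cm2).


Formula: GSM = mass_g / area_m2
Step 1: Convert area: 83 cm^2 = 83 / 10000 = 0.0083 m^2
Step 2: GSM = 1.86 g / 0.0083 m^2 = 224.1 g/m^2

224.1 g/m^2


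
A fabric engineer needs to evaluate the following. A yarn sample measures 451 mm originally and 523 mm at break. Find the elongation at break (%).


Formula: Elongation (%) = ((L_break - L0) / L0) * 100
Step 1: Extension = 523 - 451 = 72 mm
Step 2: Elongation = (72 / 451) * 100
Step 3: Elongation = 0.159645 * 100 = 15.9645% ≈ 16.0%

16.0%


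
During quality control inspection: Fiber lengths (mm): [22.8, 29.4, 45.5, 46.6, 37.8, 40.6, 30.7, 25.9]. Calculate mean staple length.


Formula: Mean = sum of lengths / count
Sum = 22.8 + 29.4 + 45.5 + 46.6 + 37.8 + 40.6 + 30.7 + 25.9
Sum = 279.3 mm
Mean = 279.3 / 8 = 34.91 mm

34.91 mm


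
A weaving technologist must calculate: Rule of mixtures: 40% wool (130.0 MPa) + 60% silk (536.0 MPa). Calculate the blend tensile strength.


Formula: Blend property = (fraction_A * property_A) + (fraction_B * property_B)
Step 1: Contribution A = 40/100 * 130.0 MPa = 52.0 MPa
Step 2: Contribution B = 60/100 * 536.0 MPa = 321.6 MPa
Step 3: Blend tensile strength = 52.0 + 321.6 = 373.6 MPa

373.6 MPa


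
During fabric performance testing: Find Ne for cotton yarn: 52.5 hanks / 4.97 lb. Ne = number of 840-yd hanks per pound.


Formula: Ne = hanks / mass_lb
Substituting: Ne = 52.5 / 4.97
Ne = 10.6

10.6 Ne


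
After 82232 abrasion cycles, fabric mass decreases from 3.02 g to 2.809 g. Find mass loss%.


Formula: Mass loss% = ((m_before - m_after) / m_before) * 100
Step 1: Mass loss = 3.02 - 2.809 = 0.211 g
Step 2: Ratio = 0.211 / 3.02 = 0.0698675
Step 3: Mass loss% = 0.0698675 * 100 = 6.98675% ≈ 6.99%

6.99%


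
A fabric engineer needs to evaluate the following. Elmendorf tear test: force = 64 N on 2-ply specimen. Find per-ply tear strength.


Formula: Per-ply strength = Total force / Number of plies
Per-ply = 64 N / 2
Per-ply = 32 N

32 N


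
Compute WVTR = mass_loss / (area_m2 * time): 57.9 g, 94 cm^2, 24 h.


Formula: WVTR = mass_loss / (area * time)
Step 1: Convert area: 94 cm^2 = 0.0094 m^2
Step 2: WVTR = 57.9 g / (0.0094 m^2 * 24 h)
Step 3: WVTR = 57.9 / 0.2256 = 256.6 g/m^2/h

256.6 g/m^2/h


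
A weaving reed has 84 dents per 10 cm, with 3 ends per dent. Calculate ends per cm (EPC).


Formula: EPC = (dents per 10 cm * ends per dent) / 10
Step 1: Total ends per 10 cm = 84 * 3 = 252
Step 2: EPC = 252 / 10 = 25.2 ends/cm

25.2 ends/cm


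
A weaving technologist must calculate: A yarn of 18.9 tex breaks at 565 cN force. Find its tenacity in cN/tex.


Formula: Tenacity = Breaking force / Linear density
Tenacity = 565 cN / 18.9 tex
Tenacity = 29.89 cN/tex

29.89 cN/tex


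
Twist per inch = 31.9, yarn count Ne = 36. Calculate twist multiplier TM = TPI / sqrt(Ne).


Formula: TM = TPI / sqrt(Ne)
Step 1: sqrt(Ne) = sqrt(36) = 6
Step 2: TM = 31.9 / 6 = 5.32

5.32 TM


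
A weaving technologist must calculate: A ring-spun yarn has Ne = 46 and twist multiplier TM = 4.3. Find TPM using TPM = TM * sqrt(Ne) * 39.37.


Formula: TPM = TM * sqrt(Ne) * 39.37
Step 1: sqrt(Ne) = sqrt(46) = 6.7823
Step 2: TM * sqrt(Ne) = 4.3 * 6.7823 = 29.1639
Step 3: TPM = 29.1639 * 39.37 = 1148 twists/m

1148 twists/m


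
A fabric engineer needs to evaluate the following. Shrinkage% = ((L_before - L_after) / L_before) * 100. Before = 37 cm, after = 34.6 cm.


Formula: Shrinkage% = ((L_before - L_after) / L_before) * 100
Step 1: Shrinkage = 37 - 34.6 = 2.4 cm
Step 2: Shrinkage% = (2.4 / 37) * 100
Step 3: Shrinkage% = 0.064865 * 100 = 6.4865% ≈ 6.5%

6.5%


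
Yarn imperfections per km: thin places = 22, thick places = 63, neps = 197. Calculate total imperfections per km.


Formula: Total = thin places + thick places + neps
Total = 22 + 63 + 197
Total = 282 imperfections/km

282 imperfections/km


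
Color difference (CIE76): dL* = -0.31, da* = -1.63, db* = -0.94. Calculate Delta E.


Formula: Delta E = sqrt(dL*^2 + da*^2 + db*^2)
Step 1: dL*^2 = (-0.31)^2 = 0.0961
Step 2: da*^2 = (-1.63)^2 = 2.6569
Step 3: db*^2 = (-0.94)^2 = 0.8836
Step 4: Sum = 0.0961 + 2.6569 + 0.8836 = 3.6366
Step 5: Delta E = sqrt(3.6366) = 1.91

1.91 Delta E


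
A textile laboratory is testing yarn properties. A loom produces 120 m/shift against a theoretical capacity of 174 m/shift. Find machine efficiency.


Formula: Efficiency% = (Actual output / Theoretical output) * 100
Efficiency% = (120 / 174) * 100
Efficiency% = 0.689655 * 100 = 68.9655% ≈ 69.0%

69.0%


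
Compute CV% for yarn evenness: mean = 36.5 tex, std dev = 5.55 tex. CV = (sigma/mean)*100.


Formula: CV% = (standard deviation / mean) * 100
Step 1: Ratio = 5.55 / 36.5 = 0.152055
Step 2: CV% = 0.152055 * 100 = 15.2055% ≈ 15.2%

15.2%


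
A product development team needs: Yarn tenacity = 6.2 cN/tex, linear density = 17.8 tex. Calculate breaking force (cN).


Formula: Breaking force = Tenacity * Linear density
F = 6.2 cN/tex * 17.8 tex
F = 110.36 cN

110.36 cN


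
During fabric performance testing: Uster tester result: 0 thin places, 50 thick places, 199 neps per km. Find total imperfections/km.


Formula: Total = thin places + thick places + neps
Total = 0 + 50 + 199
Total = 249 imperfections/km

249 imperfections/km


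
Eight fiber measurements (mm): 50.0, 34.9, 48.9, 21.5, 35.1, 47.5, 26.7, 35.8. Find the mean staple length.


Formula: Mean = sum of lengths / count
Sum = 50.0 + 34.9 + 48.9 + 21.5 + 35.1 + 47.5 + 26.7 + 35.8
Sum = 300.4 mm
Mean = 300.4 / 8 = 37.55 mm

37.55 mm


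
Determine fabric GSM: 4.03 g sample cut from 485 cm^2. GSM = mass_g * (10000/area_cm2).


Formula: GSM = mass_g / area_m2
Step 1: Convert area: 485 cm^2 = 485 / 10000 = 0.0485 m^2
Step 2: GSM = 4.03 g / 0.0485 m^2 = 83.1 g/m^2

83.1 g/m^2


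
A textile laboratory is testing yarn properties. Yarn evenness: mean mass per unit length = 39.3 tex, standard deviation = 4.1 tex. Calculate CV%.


Formula: CV% = (standard deviation / mean) * 100
Step 1: Ratio = 4.1 / 39.3 = 0.104326
Step 2: CV% = 0.104326 * 100 = 10.4326% ≈ 10.4%

10.4%


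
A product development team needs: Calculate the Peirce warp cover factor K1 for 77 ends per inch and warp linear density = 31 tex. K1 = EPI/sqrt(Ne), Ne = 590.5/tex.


Formula: K1 = EPI / sqrt(Ne), with Ne = 590.5 / tex_warp
Step 1: Ne = 590.5 / 31 = 19.048
Step 2: sqrt(Ne) = sqrt(19.048) = 4.3644
Step 3: K1 = 77 / 4.3644 = 17.6

17.6


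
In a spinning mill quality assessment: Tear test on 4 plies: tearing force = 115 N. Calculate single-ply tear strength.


Formula: Per-ply strength = Total force / Number of plies
Per-ply = 115 N / 4
Per-ply = 28.75 N

28.75 N


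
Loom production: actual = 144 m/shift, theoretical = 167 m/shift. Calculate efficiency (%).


Formula: Efficiency% = (Actual output / Theoretical output) * 100
Efficiency% = (144 / 167) * 100
Efficiency% = 0.862275 * 100 = 86.2275% ≈ 86.2%

86.2%


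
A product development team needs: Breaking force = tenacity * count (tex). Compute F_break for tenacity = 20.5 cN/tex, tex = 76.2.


Formula: Breaking force = Tenacity * Linear density
F = 20.5 cN/tex * 76.2 tex
F = 1562.10 cN

1562.10 cN


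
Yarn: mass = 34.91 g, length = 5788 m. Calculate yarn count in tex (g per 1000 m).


Formula: Tex = (mass_g / length_m) * 1000
Substituting: Tex = (34.91 / 5788) * 1000
Intermediate: 34.91 / 5788 = 0.00603144 g/m
Tex = 0.00603144 * 1000 = 6.03 tex

6.03 tex


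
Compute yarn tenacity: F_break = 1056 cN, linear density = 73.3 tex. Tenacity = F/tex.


Formula: Tenacity = Breaking force / Linear density
Tenacity = 1056 cN / 73.3 tex
Tenacity = 14.41 cN/tex

14.41 cN/tex


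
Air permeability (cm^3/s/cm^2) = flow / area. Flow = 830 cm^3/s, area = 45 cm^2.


Formula: Air Permeability = Airflow / Test Area
AP = 830 cm^3/s / 45 cm^2
AP = 18.4 cm^3/s/cm^2

18.4 cm^3/s/cm^2


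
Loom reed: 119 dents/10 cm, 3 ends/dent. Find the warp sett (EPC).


Formula: EPC = (dents per 10 cm * ends per dent) / 10
Step 1: Total ends per 10 cm = 119 * 3 = 357
Step 2: EPC = 357 / 10 = 35.7 ends/cm

35.7 ends/cm


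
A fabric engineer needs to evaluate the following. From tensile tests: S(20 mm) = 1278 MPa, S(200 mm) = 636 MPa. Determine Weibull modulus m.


Formula: m = ln(L1/L2) / ln(S2/S1)
Step 1: ln(L1/L2) = ln(20/200) = -2.30259
Step 2: S2/S1 = 636/1278 = 0.49765
Step 3: ln(S2/S1) = ln(0.49765) = -0.69786
Step 4: m = -2.30259 / -0.69786 = 3.30

3.30 (Weibull m)


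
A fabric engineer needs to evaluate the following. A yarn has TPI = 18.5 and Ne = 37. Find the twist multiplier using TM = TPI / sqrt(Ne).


Formula: TM = TPI / sqrt(Ne)
Step 1: sqrt(Ne) = sqrt(37) = 6.0828
Step 2: TM = 18.5 / 6.0828 = 3.04

3.04 TM


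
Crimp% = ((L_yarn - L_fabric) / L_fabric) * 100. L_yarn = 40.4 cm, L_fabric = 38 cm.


Formula: Crimp% = ((L_yarn - L_fabric) / L_fabric) * 100
Step 1: Extension = 40.4 - 38 = 2.4 cm
Step 2: Crimp% = (2.4 / 38) * 100
Step 3: Crimp% = 0.063158 * 100 = 6.3158% ≈ 6.3%

6.3%


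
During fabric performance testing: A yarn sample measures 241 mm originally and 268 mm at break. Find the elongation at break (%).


Formula: Elongation (%) = ((L_break - L0) / L0) * 100
Step 1: Extension = 268 - 241 = 27 mm
Step 2: Elongation = (27 / 241) * 100
Step 3: Elongation = 0.112033 * 100 = 11.2033% ≈ 11.2%

11.2%


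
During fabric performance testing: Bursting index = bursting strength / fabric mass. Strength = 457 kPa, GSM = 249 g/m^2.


Formula: Bursting Index = Bursting Strength / Fabric GSM
BI = 457 kPa / 249 g/m^2
BI = 1.835 kPa/(g/m^2)

1.835 kPa/(g/m^2)


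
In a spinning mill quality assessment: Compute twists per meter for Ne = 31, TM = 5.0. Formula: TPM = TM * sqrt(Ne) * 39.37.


Formula: TPM = TM * sqrt(Ne) * 39.37
Step 1: sqrt(Ne) = sqrt(31) = 5.5678
Step 2: TM * sqrt(Ne) = 5.0 * 5.5678 = 27.839
Step 3: TPM = 27.839 * 39.37 = 1096 twists/m

1096 twists/m


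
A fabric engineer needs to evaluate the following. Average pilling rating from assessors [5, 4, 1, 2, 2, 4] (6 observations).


Formula: Mean = sum / count
Sum = 5 + 4 + 1 + 2 + 2 + 4 = 18
Mean = 18 / 6 = 3.0

3.0


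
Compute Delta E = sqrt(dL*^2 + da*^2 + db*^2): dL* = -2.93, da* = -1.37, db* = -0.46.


Formula: Delta E = sqrt(dL*^2 + da*^2 + db*^2)
Step 1: dL*^2 = (-2.93)^2 = 8.5849
Step 2: da*^2 = (-1.37)^2 = 1.8769
Step 3: db*^2 = (-0.46)^2 = 0.2116
Step 4: Sum = 8.5849 + 1.8769 + 0.2116 = 10.6734
Step 5: Delta E = sqrt(10.6734) = 3.27

3.27 Delta E


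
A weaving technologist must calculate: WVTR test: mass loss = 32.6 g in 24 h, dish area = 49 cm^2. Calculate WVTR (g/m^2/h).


Formula: WVTR = mass_loss / (area * time)
Step 1: Convert area: 49 cm^2 = 0.0049 m^2
Step 2: WVTR = 32.6 g / (0.0049 m^2 * 24 h)
Step 3: WVTR = 32.6 / 0.1176 = 277.2 g/m^2/h

277.2 g/m^2/h


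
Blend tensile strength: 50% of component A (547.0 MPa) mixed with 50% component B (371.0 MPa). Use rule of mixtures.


Formula: Blend property = (fraction_A * property_A) + (fraction_B * property_B)
Step 1: Contribution A = 50/100 * 547.0 MPa = 273.5 MPa
Step 2: Contribution B = 50/100 * 371.0 MPa = 185.5 MPa
Step 3: Blend tensile strength = 273.5 + 185.5 = 459.0 MPa

459.0 MPa


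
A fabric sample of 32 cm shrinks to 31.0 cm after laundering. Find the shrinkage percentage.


Formula: Shrinkage% = ((L_before - L_after) / L_before) * 100
Step 1: Shrinkage = 32 - 31.0 = 1.0 cm
Step 2: Shrinkage% = (1.0 / 32) * 100
Step 3: Shrinkage% = 0.03125 * 100 = 3.125% ≈ 3.1%

3.1%


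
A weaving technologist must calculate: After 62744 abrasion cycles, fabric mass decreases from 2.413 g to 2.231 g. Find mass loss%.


Formula: Mass loss% = ((m_before - m_after) / m_before) * 100
Step 1: Mass loss = 2.413 - 2.231 = 0.182 g
Step 2: Ratio = 0.182 / 2.413 = 0.0754248
Step 3: Mass loss% = 0.0754248 * 100 = 7.54248% ≈ 7.54%

7.54%


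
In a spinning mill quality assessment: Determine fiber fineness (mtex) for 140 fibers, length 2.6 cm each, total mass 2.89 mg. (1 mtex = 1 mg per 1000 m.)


Formula: fineness (mtex) = mass (mg) / total length (km) = (mass_mg / total_length_m) * 1000
Step 1: Convert fiber length: 2.6 cm = 0.026 m
Step 2: Total fiber length = 140 * 0.026 = 3.64 m
Step 3: Linear density = 2.89 mg / 3.64 m = 0.7940 mg/m
Step 4: fineness = 0.7940 * 1000 = 794.0 mtex

794.0 mtex


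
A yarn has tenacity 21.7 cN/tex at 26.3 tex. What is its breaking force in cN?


Formula: Breaking force = Tenacity * Linear density
F = 21.7 cN/tex * 26.3 tex
F = 570.71 cN

570.71 cN


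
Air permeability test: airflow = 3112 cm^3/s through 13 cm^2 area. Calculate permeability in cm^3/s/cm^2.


Formula: Air Permeability = Airflow / Test Area
AP = 3112 cm^3/s / 13 cm^2
AP = 239.4 cm^3/s/cm^2

239.4 cm^3/s/cm^2


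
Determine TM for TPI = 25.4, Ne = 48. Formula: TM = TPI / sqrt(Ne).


Formula: TM = TPI / sqrt(Ne)
Step 1: sqrt(Ne) = sqrt(48) = 6.9282
Step 2: TM = 25.4 / 6.9282 = 3.67

3.67 TM


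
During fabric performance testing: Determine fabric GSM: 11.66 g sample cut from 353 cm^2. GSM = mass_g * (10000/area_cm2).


Formula: GSM = mass_g / area_m2
Step 1: Convert area: 353 cm^2 = 353 / 10000 = 0.0353 m^2
Step 2: GSM = 11.66 g / 0.0353 m^2 = 330.3 g/m^2

330.3 g/m^2


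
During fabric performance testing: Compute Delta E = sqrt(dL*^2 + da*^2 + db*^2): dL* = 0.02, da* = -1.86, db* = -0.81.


Formula: Delta E = sqrt(dL*^2 + da*^2 + db*^2)
Step 1: dL*^2 = 0.02^2 = 0.0004
Step 2: da*^2 = (-1.86)^2 = 3.4596
Step 3: db*^2 = (-0.81)^2 = 0.6561
Step 4: Sum = 0.0004 + 3.4596 + 0.6561 = 4.1161
Step 5: Delta E = sqrt(4.1161) = 2.03

2.03 Delta E


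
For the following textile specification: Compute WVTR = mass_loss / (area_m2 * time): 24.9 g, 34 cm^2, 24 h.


Formula: WVTR = mass_loss / (area * time)
Step 1: Convert area: 34 cm^2 = 0.0034 m^2
Step 2: WVTR = 24.9 g / (0.0034 m^2 * 24 h)
Step 3: WVTR = 24.9 / 0.0816 = 305.1 g/m^2/h

305.1 g/m^2/h


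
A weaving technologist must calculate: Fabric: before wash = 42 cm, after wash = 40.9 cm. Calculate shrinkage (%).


Formula: Shrinkage% = ((L_before - L_after) / L_before) * 100
Step 1: Shrinkage = 42 - 40.9 = 1.1 cm
Step 2: Shrinkage% = (1.1 / 42) * 100
Step 3: Shrinkage% = 0.02619 * 100 = 2.619% ≈ 2.6%

2.6%


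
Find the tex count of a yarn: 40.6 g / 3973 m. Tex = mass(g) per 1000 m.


Formula: Tex = (mass_g / length_m) * 1000
Substituting: Tex = (40.6 / 3973) * 1000
Intermediate: 40.6 / 3973 = 0.01021898 g/m
Tex = 0.01021898 * 1000 = 10.22 tex

10.22 tex


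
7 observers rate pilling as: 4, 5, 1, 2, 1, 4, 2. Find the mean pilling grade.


Formula: Mean = sum / count
Sum = 4 + 5 + 1 + 2 + 1 + 4 + 2 = 19
Mean = 19 / 7 = 2.7

2.7


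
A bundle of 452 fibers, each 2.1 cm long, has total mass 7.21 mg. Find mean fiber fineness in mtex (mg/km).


Formula: fineness (mtex) = mass (mg) / total length (km) = (mass_mg / total_length_m) * 1000
Step 1: Convert fiber length: 2.1 cm = 0.021 m
Step 2: Total fiber length = 452 * 0.021 = 9.492 m
Step 3: Linear density = 7.21 mg / 9.492 m = 0.7596 mg/m
Step 4: fineness = 0.7596 * 1000 = 759.6 mtex

759.6 mtex


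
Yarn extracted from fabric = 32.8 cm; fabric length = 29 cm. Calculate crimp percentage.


Formula: Crimp% = ((L_yarn - L_fabric) / L_fabric) * 100
Step 1: Extension = 32.8 - 29 = 3.8 cm
Step 2: Crimp% = (3.8 / 29) * 100
Step 3: Crimp% = 0.131034 * 100 = 13.1034% ≈ 13.1%

13.1%


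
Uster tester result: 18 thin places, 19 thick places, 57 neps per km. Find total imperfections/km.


Formula: Total = thin places + thick places + neps
Total = 18 + 19 + 57
Total = 94 imperfections/km

94 imperfections/km


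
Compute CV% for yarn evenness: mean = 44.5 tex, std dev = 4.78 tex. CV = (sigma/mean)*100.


Formula: CV% = (standard deviation / mean) * 100
Step 1: Ratio = 4.78 / 44.5 = 0.107416
Step 2: CV% = 0.107416 * 100 = 10.7416% ≈ 10.7%

10.7%


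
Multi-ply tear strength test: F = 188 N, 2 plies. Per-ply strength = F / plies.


Formula: Per-ply strength = Total force / Number of plies
Per-ply = 188 N / 2
Per-ply = 94 N

94 N


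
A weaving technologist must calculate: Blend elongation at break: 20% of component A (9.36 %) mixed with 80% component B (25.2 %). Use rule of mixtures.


Formula: Blend property = (fraction_A * property_A) + (fraction_B * property_B)
Step 1: Contribution A = 20/100 * 9.36 % = 1.872 %
Step 2: Contribution B = 80/100 * 25.2 % = 20.16 %
Step 3: Blend elongation at break = 1.872 + 20.16 = 22.032 %

22.032 %


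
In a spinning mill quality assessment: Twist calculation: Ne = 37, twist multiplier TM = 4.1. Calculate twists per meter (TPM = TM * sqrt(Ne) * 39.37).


Formula: TPM = TM * sqrt(Ne) * 39.37
Step 1: sqrt(Ne) = sqrt(37) = 6.0828
Step 2: TM * sqrt(Ne) = 4.1 * 6.0828 = 24.9395
Step 3: TPM = 24.9395 * 39.37 = 982 twists/m

982 twists/m


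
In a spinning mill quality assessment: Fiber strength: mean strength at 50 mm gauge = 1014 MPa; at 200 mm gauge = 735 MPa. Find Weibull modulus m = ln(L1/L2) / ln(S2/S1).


Formula: m = ln(L1/L2) / ln(S2/S1)
Step 1: ln(L1/L2) = ln(50/200) = -1.38629
Step 2: S2/S1 = 735/1014 = 0.72485
Step 3: ln(S2/S1) = ln(0.72485) = -0.32179
Step 4: m = -1.38629 / -0.32179 = 4.31

4.31 (Weibull m)


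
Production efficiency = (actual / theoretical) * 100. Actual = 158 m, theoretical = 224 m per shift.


Formula: Efficiency% = (Actual output / Theoretical output) * 100
Efficiency% = (158 / 224) * 100
Efficiency% = 0.705357 * 100 = 70.5357% ≈ 70.5%

70.5%


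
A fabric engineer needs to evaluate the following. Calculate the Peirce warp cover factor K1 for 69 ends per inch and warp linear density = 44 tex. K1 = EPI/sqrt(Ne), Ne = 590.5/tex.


Formula: K1 = EPI / sqrt(Ne), with Ne = 590.5 / tex_warp
Step 1: Ne = 590.5 / 44 = 13.42
Step 2: sqrt(Ne) = sqrt(13.42) = 3.6633
Step 3: K1 = 69 / 3.6633 = 18.8

18.8


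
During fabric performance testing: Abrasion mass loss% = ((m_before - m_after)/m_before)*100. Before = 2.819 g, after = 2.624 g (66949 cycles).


Formula: Mass loss% = ((m_before - m_after) / m_before) * 100
Step 1: Mass loss = 2.819 - 2.624 = 0.195 g
Step 2: Ratio = 0.195 / 2.819 = 0.0691735
Step 3: Mass loss% = 0.0691735 * 100 = 6.91735% ≈ 6.92%

6.92%


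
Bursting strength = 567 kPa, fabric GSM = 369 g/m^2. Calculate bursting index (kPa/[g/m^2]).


Formula: Bursting Index = Bursting Strength / Fabric GSM
BI = 567 kPa / 369 g/m^2
BI = 1.537 kPa/(g/m^2)

1.537 kPa/(g/m^2)


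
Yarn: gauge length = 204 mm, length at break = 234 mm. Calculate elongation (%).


Formula: Elongation (%) = ((L_break - L0) / L0) * 100
Step 1: Extension = 234 - 204 = 30 mm
Step 2: Elongation = (30 / 204) * 100
Step 3: Elongation = 0.147059 * 100 = 14.7059% ≈ 14.7%

14.7%


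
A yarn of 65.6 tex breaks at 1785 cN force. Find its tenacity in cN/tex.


Formula: Tenacity = Breaking force / Linear density
Tenacity = 1785 cN / 65.6 tex
Tenacity = 27.21 cN/tex

27.21 cN/tex


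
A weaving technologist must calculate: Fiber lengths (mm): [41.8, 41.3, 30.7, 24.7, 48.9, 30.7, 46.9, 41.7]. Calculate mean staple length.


Formula: Mean = sum of lengths / count
Sum = 41.8 + 41.3 + 30.7 + 24.7 + 48.9 + 30.7 + 46.9 + 41.7
Sum = 306.7 mm
Mean = 306.7 / 8 = 38.34 mm

38.34 mm


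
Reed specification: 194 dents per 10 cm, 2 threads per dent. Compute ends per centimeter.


Formula: EPC = (dents per 10 cm * ends per dent) / 10
Step 1: Total ends per 10 cm = 194 * 2 = 388
Step 2: EPC = 388 / 10 = 38.8 ends/cm

38.8 ends/cm


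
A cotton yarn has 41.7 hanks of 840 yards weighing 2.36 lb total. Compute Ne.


Formula: Ne = hanks / mass_lb
Substituting: Ne = 41.7 / 2.36
Ne = 17.7

17.7 Ne


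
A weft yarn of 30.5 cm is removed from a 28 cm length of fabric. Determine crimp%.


Formula: Crimp% = ((L_yarn - L_fabric) / L_fabric) * 100
Step 1: Extension = 30.5 - 28 = 2.5 cm
Step 2: Crimp% = (2.5 / 28) * 100
Step 3: Crimp% = 0.089286 * 100 = 8.9286% ≈ 8.9%

8.9%


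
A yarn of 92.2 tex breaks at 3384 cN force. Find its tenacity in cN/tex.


Formula: Tenacity = Breaking force / Linear density
Tenacity = 3384 cN / 92.2 tex
Tenacity = 36.70 cN/tex

36.70 cN/tex


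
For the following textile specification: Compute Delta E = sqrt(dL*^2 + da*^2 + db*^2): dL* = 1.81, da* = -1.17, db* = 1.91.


Formula: Delta E = sqrt(dL*^2 + da*^2 + db*^2)
Step 1: dL*^2 = 1.81^2 = 3.2761
Step 2: da*^2 = (-1.17)^2 = 1.3689
Step 3: db*^2 = 1.91^2 = 3.6481
Step 4: Sum = 3.2761 + 1.3689 + 3.6481 = 8.2931
Step 5: Delta E = sqrt(8.2931) = 2.88

2.88 Delta E


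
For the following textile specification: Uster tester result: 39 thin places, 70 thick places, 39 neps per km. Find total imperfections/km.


Formula: Total = thin places + thick places + neps
Total = 39 + 70 + 39
Total = 148 imperfections/km

148 imperfections/km


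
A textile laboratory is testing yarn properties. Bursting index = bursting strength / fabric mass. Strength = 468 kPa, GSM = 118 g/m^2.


Formula: Bursting Index = Bursting Strength / Fabric GSM
BI = 468 kPa / 118 g/m^2
BI = 3.966 kPa/(g/m^2)

3.966 kPa/(g/m^2)


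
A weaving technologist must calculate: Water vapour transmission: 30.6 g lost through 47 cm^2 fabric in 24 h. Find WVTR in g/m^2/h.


Formula: WVTR = mass_loss / (area * time)
Step 1: Convert area: 47 cm^2 = 0.0047 m^2
Step 2: WVTR = 30.6 g / (0.0047 m^2 * 24 h)
Step 3: WVTR = 30.6 / 0.1128 = 271.3 g/m^2/h

271.3 g/m^2/h


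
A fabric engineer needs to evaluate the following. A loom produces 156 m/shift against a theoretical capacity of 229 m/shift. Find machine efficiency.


Formula: Efficiency% = (Actual output / Theoretical output) * 100
Efficiency% = (156 / 229) * 100
Efficiency% = 0.681223 * 100 = 68.1223% ≈ 68.1%

68.1%


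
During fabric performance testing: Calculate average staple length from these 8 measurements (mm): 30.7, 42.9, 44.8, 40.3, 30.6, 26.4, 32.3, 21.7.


Formula: Mean = sum of lengths / count
Sum = 30.7 + 42.9 + 44.8 + 40.3 + 30.6 + 26.4 + 32.3 + 21.7
Sum = 269.7 mm
Mean = 269.7 / 8 = 33.71 mm

33.71 mm


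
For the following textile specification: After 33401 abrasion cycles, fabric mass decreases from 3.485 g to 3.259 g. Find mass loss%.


Formula: Mass loss% = ((m_before - m_after) / m_before) * 100
Step 1: Mass loss = 3.485 - 3.259 = 0.226 g
Step 2: Ratio = 0.226 / 3.485 = 0.0648494
Step 3: Mass loss% = 0.0648494 * 100 = 6.48494% ≈ 6.48%

6.48%


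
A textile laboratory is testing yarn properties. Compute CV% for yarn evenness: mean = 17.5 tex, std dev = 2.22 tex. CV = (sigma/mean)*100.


Formula: CV% = (standard deviation / mean) * 100
Step 1: Ratio = 2.22 / 17.5 = 0.126857
Step 2: CV% = 0.126857 * 100 = 12.6857% ≈ 12.7%

12.7%


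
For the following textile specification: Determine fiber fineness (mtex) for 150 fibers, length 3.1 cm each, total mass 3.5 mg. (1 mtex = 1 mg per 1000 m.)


Formula: fineness (mtex) = mass (mg) / total length (km) = (mass_mg / total_length_m) * 1000
Step 1: Convert fiber length: 3.1 cm = 0.031 m
Step 2: Total fiber length = 150 * 0.031 = 4.65 m
Step 3: Linear density = 3.5 mg / 4.65 m = 0.7527 mg/m
Step 4: fineness = 0.7527 * 1000 = 752.7 mtex

752.7 mtex


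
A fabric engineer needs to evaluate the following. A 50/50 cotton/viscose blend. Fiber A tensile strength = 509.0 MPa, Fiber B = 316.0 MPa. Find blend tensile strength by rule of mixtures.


Formula: Blend property = (fraction_A * property_A) + (fraction_B * property_B)
Step 1: Contribution A = 50/100 * 509.0 MPa = 254.5 MPa
Step 2: Contribution B = 50/100 * 316.0 MPa = 158.0 MPa
Step 3: Blend tensile strength = 254.5 + 158.0 = 412.5 MPa

412.5 MPa


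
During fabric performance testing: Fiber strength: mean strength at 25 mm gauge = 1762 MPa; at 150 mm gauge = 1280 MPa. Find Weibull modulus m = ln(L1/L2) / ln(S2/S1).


Formula: m = ln(L1/L2) / ln(S2/S1)
Step 1: ln(L1/L2) = ln(25/150) = -1.79176
Step 2: S2/S1 = 1280/1762 = 0.72645
Step 3: ln(S2/S1) = ln(0.72645) = -0.31959
Step 4: m = -1.79176 / -0.31959 = 5.61

5.61 (Weibull m)


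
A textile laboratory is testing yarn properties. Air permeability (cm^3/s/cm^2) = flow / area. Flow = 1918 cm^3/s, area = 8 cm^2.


Formula: Air Permeability = Airflow / Test Area
AP = 1918 cm^3/s / 8 cm^2
AP = 239.8 cm^3/s/cm^2

239.8 cm^3/s/cm^2


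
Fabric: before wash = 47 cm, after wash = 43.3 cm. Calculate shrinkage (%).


Formula: Shrinkage% = ((L_before - L_after) / L_before) * 100
Step 1: Shrinkage = 47 - 43.3 = 3.7 cm
Step 2: Shrinkage% = (3.7 / 47) * 100
Step 3: Shrinkage% = 0.078723 * 100 = 7.8723% ≈ 7.9%

7.9%


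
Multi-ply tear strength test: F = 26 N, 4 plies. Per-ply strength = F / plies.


Formula: Per-ply strength = Total force / Number of plies
Per-ply = 26 N / 4
Per-ply = 6.5 N

6.5 N


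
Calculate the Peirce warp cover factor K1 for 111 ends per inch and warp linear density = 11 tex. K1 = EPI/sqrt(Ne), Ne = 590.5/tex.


Formula: K1 = EPI / sqrt(Ne), with Ne = 590.5 / tex_warp
Step 1: Ne = 590.5 / 11 = 53.682
Step 2: sqrt(Ne) = sqrt(53.682) = 7.3268
Step 3: K1 = 111 / 7.3268 = 15.1

15.1


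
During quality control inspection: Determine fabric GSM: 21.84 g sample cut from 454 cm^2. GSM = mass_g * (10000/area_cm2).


Formula: GSM = mass_g / area_m2
Step 1: Convert area: 454 cm^2 = 454 / 10000 = 0.0454 m^2
Step 2: GSM = 21.84 g / 0.0454 m^2 = 481.1 g/m^2

481.1 g/m^2


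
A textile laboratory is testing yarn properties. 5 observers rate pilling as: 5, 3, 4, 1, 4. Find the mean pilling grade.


Formula: Mean = sum / count
Sum = 5 + 3 + 4 + 1 + 4 = 17
Mean = 17 / 5 = 3.4

3.4


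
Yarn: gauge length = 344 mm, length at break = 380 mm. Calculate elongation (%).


Formula: Elongation (%) = ((L_break - L0) / L0) * 100
Step 1: Extension = 380 - 344 = 36 mm
Step 2: Elongation = (36 / 344) * 100
Step 3: Elongation = 0.104651 * 100 = 10.4651% ≈ 10.5%

10.5%


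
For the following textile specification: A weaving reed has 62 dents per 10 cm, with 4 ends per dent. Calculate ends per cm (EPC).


Formula: EPC = (dents per 10 cm * ends per dent) / 10
Step 1: Total ends per 10 cm = 62 * 4 = 248
Step 2: EPC = 248 / 10 = 24.8 ends/cm

24.8 ends/cm


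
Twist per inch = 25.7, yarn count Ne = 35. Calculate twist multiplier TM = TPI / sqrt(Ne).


Formula: TM = TPI / sqrt(Ne)
Step 1: sqrt(Ne) = sqrt(35) = 5.9161
Step 2: TM = 25.7 / 5.9161 = 4.34

4.34 TM


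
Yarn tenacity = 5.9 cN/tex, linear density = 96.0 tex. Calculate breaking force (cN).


Formula: Breaking force = Tenacity * Linear density
F = 5.9 cN/tex * 96.0 tex
F = 566.40 cN

566.40 cN


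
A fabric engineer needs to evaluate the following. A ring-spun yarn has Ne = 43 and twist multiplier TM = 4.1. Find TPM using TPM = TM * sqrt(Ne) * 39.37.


Formula: TPM = TM * sqrt(Ne) * 39.37
Step 1: sqrt(Ne) = sqrt(43) = 6.5574
Step 2: TM * sqrt(Ne) = 4.1 * 6.5574 = 26.8853
Step 3: TPM = 26.8853 * 39.37 = 1058 twists/m

1058 twists/m


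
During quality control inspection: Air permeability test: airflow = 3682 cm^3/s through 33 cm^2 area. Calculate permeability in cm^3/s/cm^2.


Formula: Air Permeability = Airflow / Test Area
AP = 3682 cm^3/s / 33 cm^2
AP = 111.6 cm^3/s/cm^2

111.6 cm^3/s/cm^2


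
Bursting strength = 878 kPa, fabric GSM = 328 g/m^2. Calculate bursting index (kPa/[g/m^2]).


Formula: Bursting Index = Bursting Strength / Fabric GSM
BI = 878 kPa / 328 g/m^2
BI = 2.677 kPa/(g/m^2)

2.677 kPa/(g/m^2)


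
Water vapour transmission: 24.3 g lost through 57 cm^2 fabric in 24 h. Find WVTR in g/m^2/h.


Formula: WVTR = mass_loss / (area * time)
Step 1: Convert area: 57 cm^2 = 0.0057 m^2
Step 2: WVTR = 24.3 g / (0.0057 m^2 * 24 h)
Step 3: WVTR = 24.3 / 0.1368 = 177.6 g/m^2/h

177.6 g/m^2/h


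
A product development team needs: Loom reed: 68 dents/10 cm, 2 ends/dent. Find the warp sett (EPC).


Formula: EPC = (dents per 10 cm * ends per dent) / 10
Step 1: Total ends per 10 cm = 68 * 2 = 136
Step 2: EPC = 136 / 10 = 13.6 ends/cm

13.6 ends/cm


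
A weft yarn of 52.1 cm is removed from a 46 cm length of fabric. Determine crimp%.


Formula: Crimp% = ((L_yarn - L_fabric) / L_fabric) * 100
Step 1: Extension = 52.1 - 46 = 6.1 cm
Step 2: Crimp% = (6.1 / 46) * 100
Step 3: Crimp% = 0.132609 * 100 = 13.2609% ≈ 13.3%

13.3%


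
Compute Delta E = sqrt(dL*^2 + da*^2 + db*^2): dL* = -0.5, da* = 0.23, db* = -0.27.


Formula: Delta E = sqrt(dL*^2 + da*^2 + db*^2)
Step 1: dL*^2 = (-0.5)^2 = 0.25
Step 2: da*^2 = 0.23^2 = 0.0529
Step 3: db*^2 = (-0.27)^2 = 0.0729
Step 4: Sum = 0.25 + 0.0529 + 0.0729 = 0.3758
Step 5: Delta E = sqrt(0.3758) = 0.61

0.61 Delta E


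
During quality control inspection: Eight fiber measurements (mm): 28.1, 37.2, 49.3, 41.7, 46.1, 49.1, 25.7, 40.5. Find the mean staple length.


Formula: Mean = sum of lengths / count
Sum = 28.1 + 37.2 + 49.3 + 41.7 + 46.1 + 49.1 + 25.7 + 40.5
Sum = 317.7 mm
Mean = 317.7 / 8 = 39.71 mm

39.71 mm


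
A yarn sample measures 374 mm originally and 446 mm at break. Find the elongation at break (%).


Formula: Elongation (%) = ((L_break - L0) / L0) * 100
Step 1: Extension = 446 - 374 = 72 mm
Step 2: Elongation = (72 / 374) * 100
Step 3: Elongation = 0.192513 * 100 = 19.2513% ≈ 19.3%

19.3%


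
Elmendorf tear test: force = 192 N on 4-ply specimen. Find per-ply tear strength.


Formula: Per-ply strength = Total force / Number of plies
Per-ply = 192 N / 4
Per-ply = 48 N

48 N


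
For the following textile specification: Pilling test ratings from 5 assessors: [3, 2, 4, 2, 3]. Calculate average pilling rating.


Formula: Mean = sum / count
Sum = 3 + 2 + 4 + 2 + 3 = 14
Mean = 14 / 5 = 2.8

2.8


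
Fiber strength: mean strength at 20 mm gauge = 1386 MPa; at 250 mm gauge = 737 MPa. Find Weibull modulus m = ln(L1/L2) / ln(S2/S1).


Formula: m = ln(L1/L2) / ln(S2/S1)
Step 1: ln(L1/L2) = ln(20/250) = -2.52573
Step 2: S2/S1 = 737/1386 = 0.53175
Step 3: ln(S2/S1) = ln(0.53175) = -0.63158
Step 4: m = -2.52573 / -0.63158 = 4.00

4.00 (Weibull m)


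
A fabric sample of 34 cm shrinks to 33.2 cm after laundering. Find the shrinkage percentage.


Formula: Shrinkage% = ((L_before - L_after) / L_before) * 100
Step 1: Shrinkage = 34 - 33.2 = 0.8 cm
Step 2: Shrinkage% = (0.8 / 34) * 100
Step 3: Shrinkage% = 0.023529 * 100 = 2.3529% ≈ 2.4%

2.4%


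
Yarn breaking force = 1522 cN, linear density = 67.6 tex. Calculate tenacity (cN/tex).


Formula: Tenacity = Breaking force / Linear density
Tenacity = 1522 cN / 67.6 tex
Tenacity = 22.51 cN/tex

22.51 cN/tex


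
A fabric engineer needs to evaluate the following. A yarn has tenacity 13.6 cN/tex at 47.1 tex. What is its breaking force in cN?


Formula: Breaking force = Tenacity * Linear density
F = 13.6 cN/tex * 47.1 tex
F = 640.56 cN

640.56 cN


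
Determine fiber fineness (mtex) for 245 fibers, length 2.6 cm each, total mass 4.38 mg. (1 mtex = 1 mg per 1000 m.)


Formula: fineness (mtex) = mass (mg) / total length (km) = (mass_mg / total_length_m) * 1000
Step 1: Convert fiber length: 2.6 cm = 0.026 m
Step 2: Total fiber length = 245 * 0.026 = 6.37 m
Step 3: Linear density = 4.38 mg / 6.37 m = 0.6876 mg/m
Step 4: fineness = 0.6876 * 1000 = 687.6 mtex

687.6 mtex


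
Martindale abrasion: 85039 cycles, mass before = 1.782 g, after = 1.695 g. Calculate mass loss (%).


Formula: Mass loss% = ((m_before - m_after) / m_before) * 100
Step 1: Mass loss = 1.782 - 1.695 = 0.087 g
Step 2: Ratio = 0.087 / 1.782 = 0.0488215
Step 3: Mass loss% = 0.0488215 * 100 = 4.88215% ≈ 4.88%

4.88%


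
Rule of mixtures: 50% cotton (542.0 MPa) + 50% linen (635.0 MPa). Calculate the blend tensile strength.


Formula: Blend property = (fraction_A * property_A) + (fraction_B * property_B)
Step 1: Contribution A = 50/100 * 542.0 MPa = 271.0 MPa
Step 2: Contribution B = 50/100 * 635.0 MPa = 317.5 MPa
Step 3: Blend tensile strength = 271.0 + 317.5 = 588.5 MPa

588.5 MPa


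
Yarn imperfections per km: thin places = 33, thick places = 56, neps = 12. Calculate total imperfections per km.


Formula: Total = thin places + thick places + neps
Total = 33 + 56 + 12
Total = 101 imperfections/km

101 imperfections/km


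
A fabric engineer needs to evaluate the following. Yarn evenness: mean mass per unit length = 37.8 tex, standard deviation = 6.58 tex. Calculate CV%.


Formula: CV% = (standard deviation / mean) * 100
Step 1: Ratio = 6.58 / 37.8 = 0.174074
Step 2: CV% = 0.174074 * 100 = 17.4074% ≈ 17.4%

17.4%


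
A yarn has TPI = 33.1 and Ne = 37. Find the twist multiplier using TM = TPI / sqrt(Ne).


Formula: TM = TPI / sqrt(Ne)
Step 1: sqrt(Ne) = sqrt(37) = 6.0828
Step 2: TM = 33.1 / 6.0828 = 5.44

5.44 TM


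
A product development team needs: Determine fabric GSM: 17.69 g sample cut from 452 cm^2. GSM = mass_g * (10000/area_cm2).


Formula: GSM = mass_g / area_m2
Step 1: Convert area: 452 cm^2 = 452 / 10000 = 0.0452 m^2
Step 2: GSM = 17.69 g / 0.0452 m^2 = 391.4 g/m^2

391.4 g/m^2


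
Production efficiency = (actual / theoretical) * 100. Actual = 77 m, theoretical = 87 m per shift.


Formula: Efficiency% = (Actual output / Theoretical output) * 100
Efficiency% = (77 / 87) * 100
Efficiency% = 0.885057 * 100 = 88.5057% ≈ 88.5%

88.5%


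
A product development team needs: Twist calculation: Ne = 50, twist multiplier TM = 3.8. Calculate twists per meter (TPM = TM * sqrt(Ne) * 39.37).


Formula: TPM = TM * sqrt(Ne) * 39.37
Step 1: sqrt(Ne) = sqrt(50) = 7.0711
Step 2: TM * sqrt(Ne) = 3.8 * 7.0711 = 26.8702
Step 3: TPM = 26.8702 * 39.37 = 1058 twists/m

1058 twists/m


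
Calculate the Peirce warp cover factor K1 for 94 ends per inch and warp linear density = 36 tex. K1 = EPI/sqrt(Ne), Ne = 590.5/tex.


Formula: K1 = EPI / sqrt(Ne), with Ne = 590.5 / tex_warp
Step 1: Ne = 590.5 / 36 = 16.403
Step 2: sqrt(Ne) = sqrt(16.403) = 4.0501
Step 3: K1 = 94 / 4.0501 = 23.2

23.2


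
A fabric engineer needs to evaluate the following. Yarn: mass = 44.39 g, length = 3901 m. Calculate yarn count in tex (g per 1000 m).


Formula: Tex = (mass_g / length_m) * 1000
Substituting: Tex = (44.39 / 3901) * 1000
Intermediate: 44.39 / 3901 = 0.01137913 g/m
Tex = 0.01137913 * 1000 = 11.38 tex

11.38 tex
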